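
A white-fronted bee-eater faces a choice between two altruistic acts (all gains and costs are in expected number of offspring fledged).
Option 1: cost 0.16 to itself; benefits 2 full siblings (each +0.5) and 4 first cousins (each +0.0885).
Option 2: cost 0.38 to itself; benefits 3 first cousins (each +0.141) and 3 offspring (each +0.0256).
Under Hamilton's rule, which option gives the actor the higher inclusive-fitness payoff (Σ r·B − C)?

Option 1: r to a full sibling = 0.5.
Option 1: r to a first cousin = 0.125.
Option 1: Σ r·B − C = (2·0.5·0.5 + 4·0.125·0.0885) − 0.16 = 0.38425.
Option 2: r to a first cousin = 0.125.
Option 2: r to an offspring = 0.5.
Option 2: Σ r·B − C = (3·0.125·0.141 + 3·0.5·0.0256) − 0.38 = -0.288725.
Option 1 has the higher net inclusive-fitness payoff.

Option 1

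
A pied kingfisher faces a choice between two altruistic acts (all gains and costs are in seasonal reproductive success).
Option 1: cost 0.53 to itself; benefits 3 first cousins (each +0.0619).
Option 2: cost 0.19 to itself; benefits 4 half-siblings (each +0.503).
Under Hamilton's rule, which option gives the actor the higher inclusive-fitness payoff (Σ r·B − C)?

Option 1: r to a first cousin = 0.125.
Option 1: Σ r·B − C = (3·0.125·0.0619) − 0.53 = -0.5067875.
Option 2: r to a half-sibling = 0.25.
Option 2: Σ r·B − C = (4·0.25·0.503) − 0.19 = 0.313.
Option 2 has the higher net inclusive-fitness payoff.

Option 2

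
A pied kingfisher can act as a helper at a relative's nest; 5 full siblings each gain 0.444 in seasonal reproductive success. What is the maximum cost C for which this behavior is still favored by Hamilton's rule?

r to a full sibling = 1/2 (full sibs share both parents — two paths of length 2: r = 2·(1/2)^2 = 1/2).
Hamilton's rule: n·r·B > C, so the trait is favored while C < n·r·B = 5·0.5·0.444 = 1.11.

1.11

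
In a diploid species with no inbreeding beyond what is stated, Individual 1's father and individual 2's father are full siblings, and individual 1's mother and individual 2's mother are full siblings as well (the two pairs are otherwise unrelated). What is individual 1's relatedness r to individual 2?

Relatedness sums over independent paths through distinct common ancestors.
Individual 1 and individual 2 are related in two ways: first cousins through their fathers (r = 1/8) and first cousins through their mothers (r = 1/8) — i.e. double first cousins.
r = 1/8 + 1/8 = 1/4 = 0.25.

0.25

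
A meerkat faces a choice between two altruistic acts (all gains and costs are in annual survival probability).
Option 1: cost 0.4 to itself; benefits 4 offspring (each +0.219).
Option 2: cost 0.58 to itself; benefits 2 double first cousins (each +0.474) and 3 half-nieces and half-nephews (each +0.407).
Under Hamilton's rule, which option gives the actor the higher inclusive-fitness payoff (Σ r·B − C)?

Option 1: r to an offspring = 0.5.
Option 1: Σ r·B − C = (4·0.5·0.219) − 0.4 = 0.038.
Option 2: r to a double first cousin = 0.25.
Option 2: r to a half-niece or half-nephew = 0.125.
Option 2: Σ r·B − C = (2·0.25·0.474 + 3·0.125·0.407) − 0.58 = -0.190375.
Option 1 has the higher net inclusive-fitness payoff.

Option 1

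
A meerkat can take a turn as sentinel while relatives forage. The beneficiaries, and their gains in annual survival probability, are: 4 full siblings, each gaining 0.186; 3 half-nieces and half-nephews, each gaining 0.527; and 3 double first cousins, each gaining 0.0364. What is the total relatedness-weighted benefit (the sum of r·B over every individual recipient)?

0.596925

r to a full sibling = 0.5 (full sibs share both parents — two paths of length 2: r = 2·(1/2)^2 = 1/2).
r to a half-niece or half-nephew = 1/8 (half-aunt/uncle↔niece/nephew: one path of length 3: r = (1/2)^3 = 1/8).
r to a double first cousin = 1/4 (double first cousins share both grandparent pairs — four paths of length 4: r = 4·(1/2)^4 = 1/4).
Summing one r·B term per recipient: 4·0.5·0.186 + 3·0.125·0.527 + 3·0.25·0.0364 = 0.596925.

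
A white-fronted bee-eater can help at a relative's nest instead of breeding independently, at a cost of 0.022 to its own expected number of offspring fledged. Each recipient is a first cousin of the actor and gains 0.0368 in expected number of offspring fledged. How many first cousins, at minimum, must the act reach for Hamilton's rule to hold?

5

r to a first cousin = 1/8 (first cousins share one grandparent pair — two paths of length 4: r = 2·(1/2)^4 = 1/8).
Hamilton's rule: n·r·B > C  ⇒  n > C/(r·B) = 0.022/(0.125·0.0368) = 4.783.
The smallest integer exceeding 4.783 is 5.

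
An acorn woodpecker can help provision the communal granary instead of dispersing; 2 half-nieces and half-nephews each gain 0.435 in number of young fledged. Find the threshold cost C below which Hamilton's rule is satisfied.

r to a half-niece or half-nephew = 1/8 (half-aunt/uncle↔niece/nephew: one path of length 3: r = (1/2)^3 = 1/8).
Hamilton's rule: n·r·B > C, so the trait is favored while C < n·r·B = 2·0.125·0.435 = 0.10875.

0.10875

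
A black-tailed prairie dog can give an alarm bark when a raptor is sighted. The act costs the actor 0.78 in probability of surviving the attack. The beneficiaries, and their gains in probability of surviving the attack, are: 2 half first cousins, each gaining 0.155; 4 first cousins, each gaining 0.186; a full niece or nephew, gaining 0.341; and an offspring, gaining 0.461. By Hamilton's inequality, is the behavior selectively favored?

No

Hamilton's rule: the trait is favored when the sum of r·B over every recipient exceeds the actor's cost C.
r to a half first cousin = 1/16 (half first cousins share one grandparent — one path of length 4: r = (1/2)^4 = 1/16).
r to a first cousin = 1/8 (first cousins share one grandparent pair — two paths of length 4: r = 2·(1/2)^4 = 1/8).
r to a full niece or nephew = 0.25 (full aunt/uncle↔niece/nephew: two paths of length 3 through the shared grandparent pair: r = 2·(1/2)^3 = 1/4).
r to an offspring = 1/2 (one parent–offspring link: r = (1/2)^1 = 1/2).
Summing one r·B term per recipient: 2·0.0625·0.155 + 4·0.125·0.186 + 1·0.25·0.341 + 1·0.5·0.461 = 0.428125.
0.428125 < 0.78: the indirect benefit is less than the cost.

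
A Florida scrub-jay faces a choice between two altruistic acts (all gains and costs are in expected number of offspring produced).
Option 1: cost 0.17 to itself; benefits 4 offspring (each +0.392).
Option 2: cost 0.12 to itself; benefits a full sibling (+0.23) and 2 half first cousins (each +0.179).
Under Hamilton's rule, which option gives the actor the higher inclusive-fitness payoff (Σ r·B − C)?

Option 1: r to an offspring = 0.5.
Option 1: Σ r·B − C = (4·0.5·0.392) − 0.17 = 0.614.
Option 2: r to a full sibling = 0.5.
Option 2: r to a half first cousin = 0.0625.
Option 2: Σ r·B − C = (1·0.5·0.23 + 2·0.0625·0.179) − 0.12 = 0.017375.
Option 1 has the higher net inclusive-fitness payoff.

Option 1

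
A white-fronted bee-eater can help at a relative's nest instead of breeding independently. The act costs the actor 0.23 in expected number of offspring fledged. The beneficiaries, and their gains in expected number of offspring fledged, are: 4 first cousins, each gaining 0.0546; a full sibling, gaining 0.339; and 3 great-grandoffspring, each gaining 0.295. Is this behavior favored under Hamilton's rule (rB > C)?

Yes

Hamilton's rule: the trait is favored when the sum of r·B over every recipient exceeds the actor's cost C.
r to a first cousin = 1/8 (first cousins share one grandparent pair — two paths of length 4: r = 2·(1/2)^4 = 1/8).
r to a full sibling = 1/2 (full sibs share both parents — two paths of length 2: r = 2·(1/2)^2 = 1/2).
r to a great-grandoffspring = 0.125 (three parent–offspring links: r = (1/2)^3 = 1/8).
Summing one r·B term per recipient: 4·0.125·0.0546 + 1·0.5·0.339 + 3·0.125·0.295 = 0.307425.
0.307425 > 0.23: the indirect benefit exceeds the cost.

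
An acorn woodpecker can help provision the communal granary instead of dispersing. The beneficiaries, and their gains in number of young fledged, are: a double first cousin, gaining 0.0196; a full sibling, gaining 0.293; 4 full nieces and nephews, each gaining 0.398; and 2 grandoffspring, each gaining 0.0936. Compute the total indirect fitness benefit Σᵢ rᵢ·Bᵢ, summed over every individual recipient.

r to a double first cousin = 0.25 (double first cousins share both grandparent pairs — four paths of length 4: r = 4·(1/2)^4 = 1/4).
r to a full sibling = 0.5 (full sibs share both parents — two paths of length 2: r = 2·(1/2)^2 = 1/2).
r to a full niece or nephew = 0.25 (full aunt/uncle↔niece/nephew: two paths of length 3 through the shared grandparent pair: r = 2·(1/2)^3 = 1/4).
r to a grandoffspring = 1/4 (two parent–offspring links: r = (1/2)^2 = 1/4).
Summing one r·B term per recipient: 1·0.25·0.0196 + 1·0.5·0.293 + 4·0.25·0.398 + 2·0.25·0.0936 = 0.5962.

0.5962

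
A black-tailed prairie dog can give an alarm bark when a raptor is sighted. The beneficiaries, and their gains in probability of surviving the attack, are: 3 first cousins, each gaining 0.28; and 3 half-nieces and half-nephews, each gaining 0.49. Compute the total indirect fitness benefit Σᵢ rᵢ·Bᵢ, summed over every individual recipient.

0.28875

r to a first cousin = 0.125 (first cousins share one grandparent pair — two paths of length 4: r = 2·(1/2)^4 = 1/8).
r to a half-niece or half-nephew = 1/8 (half-aunt/uncle↔niece/nephew: one path of length 3: r = (1/2)^3 = 1/8).
Summing one r·B term per recipient: 3·0.125·0.28 + 3·0.125·0.49 = 0.28875.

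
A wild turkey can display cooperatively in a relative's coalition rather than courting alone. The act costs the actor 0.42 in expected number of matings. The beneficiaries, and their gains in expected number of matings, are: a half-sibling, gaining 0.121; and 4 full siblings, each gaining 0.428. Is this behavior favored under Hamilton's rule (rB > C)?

Yes

Hamilton's rule: the trait is favored when the sum of r·B over every recipient exceeds the actor's cost C.
r to a half-sibling = 0.25 (half-sibs share one parent — one path of length 2: r = (1/2)^2 = 1/4).
r to a full sibling = 0.5 (full sibs share both parents — two paths of length 2: r = 2·(1/2)^2 = 1/2).
Summing one r·B term per recipient: 1·0.25·0.121 + 4·0.5·0.428 = 0.88625.
0.88625 > 0.42: the indirect benefit exceeds the cost.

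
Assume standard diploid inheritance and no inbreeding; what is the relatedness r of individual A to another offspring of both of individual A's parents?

Each parent–offspring link contributes a factor of 1/2, and independent paths through distinct common ancestors add.
Full sibs share both parents — two paths of length 2: r = 2·(1/2)^2 = 1/2.

0.5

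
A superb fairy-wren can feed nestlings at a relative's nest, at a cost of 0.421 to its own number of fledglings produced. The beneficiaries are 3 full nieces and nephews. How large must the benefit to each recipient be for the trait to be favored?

0.5613

r to a full niece or nephew = 1/4 (full aunt/uncle↔niece/nephew: two paths of length 3 through the shared grandparent pair: r = 2·(1/2)^3 = 1/4).
Hamilton's rule with n recipients of equal r: n·r·B > C, so B > C/(n·r) = 0.421/(3·0.25) = 0.5613.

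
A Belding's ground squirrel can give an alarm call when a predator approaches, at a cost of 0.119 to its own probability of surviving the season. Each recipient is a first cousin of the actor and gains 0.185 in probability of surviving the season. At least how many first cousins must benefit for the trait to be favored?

6

r to a first cousin = 0.125 (first cousins share one grandparent pair — two paths of length 4: r = 2·(1/2)^4 = 1/8).
Hamilton's rule: n·r·B > C  ⇒  n > C/(r·B) = 0.119/(0.125·0.185) = 5.146.
The smallest integer exceeding 5.146 is 6.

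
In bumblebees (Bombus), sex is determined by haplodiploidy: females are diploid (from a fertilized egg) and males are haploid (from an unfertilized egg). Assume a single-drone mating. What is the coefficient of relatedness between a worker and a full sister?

0.75

Haplodiploid full sisters inherit their father's entire haploid genome identically (contributing 1/2) and on average half of their mother's contribution (1/2 · 1/2 = 1/4); r = 1/2 + 1/4 = 3/4.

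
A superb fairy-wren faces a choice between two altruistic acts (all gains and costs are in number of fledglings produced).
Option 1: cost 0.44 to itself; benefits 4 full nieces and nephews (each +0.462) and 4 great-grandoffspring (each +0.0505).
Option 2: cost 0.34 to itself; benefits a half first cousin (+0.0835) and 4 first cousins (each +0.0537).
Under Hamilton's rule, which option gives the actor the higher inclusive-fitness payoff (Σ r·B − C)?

Option 1

Option 1: r to a full niece or nephew = 0.25.
Option 1: r to a great-grandoffspring = 0.125.
Option 1: Σ r·B − C = (4·0.25·0.462 + 4·0.125·0.0505) − 0.44 = 0.04725.
Option 2: r to a half first cousin = 0.0625.
Option 2: r to a first cousin = 0.125.
Option 2: Σ r·B − C = (1·0.0625·0.0835 + 4·0.125·0.0537) − 0.34 = -0.30793125.
Option 1 has the higher net inclusive-fitness payoff.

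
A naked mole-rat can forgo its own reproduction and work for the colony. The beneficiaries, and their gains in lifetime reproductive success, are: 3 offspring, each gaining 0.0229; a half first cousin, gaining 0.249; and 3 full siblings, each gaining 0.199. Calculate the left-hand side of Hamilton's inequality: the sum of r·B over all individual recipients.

r to an offspring = 0.5 (one parent–offspring link: r = (1/2)^1 = 1/2).
r to a half first cousin = 0.0625 (half first cousins share one grandparent — one path of length 4: r = (1/2)^4 = 1/16).
r to a full sibling = 0.5 (full sibs share both parents — two paths of length 2: r = 2·(1/2)^2 = 1/2).
Summing one r·B term per recipient: 3·0.5·0.0229 + 1·0.0625·0.249 + 3·0.5·0.199 = 0.3484125.

0.3484125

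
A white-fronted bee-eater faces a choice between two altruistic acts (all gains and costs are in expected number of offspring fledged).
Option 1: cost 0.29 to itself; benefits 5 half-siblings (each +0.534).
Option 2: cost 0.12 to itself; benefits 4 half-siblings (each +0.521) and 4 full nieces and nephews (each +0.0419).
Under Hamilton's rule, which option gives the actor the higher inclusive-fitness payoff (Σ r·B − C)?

Option 2

Option 1: r to a half-sibling = 0.25.
Option 1: Σ r·B − C = (5·0.25·0.534) − 0.29 = 0.3775.
Option 2: r to a half-sibling = 0.25.
Option 2: r to a full niece or nephew = 0.25.
Option 2: Σ r·B − C = (4·0.25·0.521 + 4·0.25·0.0419) − 0.12 = 0.4429.
Option 2 has the higher net inclusive-fitness payoff.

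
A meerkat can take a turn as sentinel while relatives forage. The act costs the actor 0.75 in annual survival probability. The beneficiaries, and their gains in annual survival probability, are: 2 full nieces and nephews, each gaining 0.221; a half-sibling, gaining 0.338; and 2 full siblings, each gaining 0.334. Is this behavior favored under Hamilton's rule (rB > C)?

Hamilton's rule: the trait is favored when the sum of r·B over every recipient exceeds the actor's cost C.
r to a full niece or nephew = 0.25 (full aunt/uncle↔niece/nephew: two paths of length 3 through the shared grandparent pair: r = 2·(1/2)^3 = 1/4).
r to a half-sibling = 1/4 (half-sibs share one parent — one path of length 2: r = (1/2)^2 = 1/4).
r to a full sibling = 0.5 (full sibs share both parents — two paths of length 2: r = 2·(1/2)^2 = 1/2).
Summing one r·B term per recipient: 2·0.25·0.221 + 1·0.25·0.338 + 2·0.5·0.334 = 0.529.
0.529 < 0.75: the indirect benefit is less than the cost.

No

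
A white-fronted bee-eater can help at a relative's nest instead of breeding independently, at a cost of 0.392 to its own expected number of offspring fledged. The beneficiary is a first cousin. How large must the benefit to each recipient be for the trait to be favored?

r to a first cousin = 0.125 (first cousins share one grandparent pair — two paths of length 4: r = 2·(1/2)^4 = 1/8).
Hamilton's rule with n recipients of equal r: n·r·B > C, so B > C/(n·r) = 0.392/(1·0.125) = 3.136.

3.136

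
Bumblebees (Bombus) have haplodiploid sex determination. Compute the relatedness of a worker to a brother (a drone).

Her haploid brother carries none of their father's genes and a random half of their mother's genome; that half matches the maternal half of her own genome with probability 1/2: r = 1/2 · 1/2 = 1/4.

0.25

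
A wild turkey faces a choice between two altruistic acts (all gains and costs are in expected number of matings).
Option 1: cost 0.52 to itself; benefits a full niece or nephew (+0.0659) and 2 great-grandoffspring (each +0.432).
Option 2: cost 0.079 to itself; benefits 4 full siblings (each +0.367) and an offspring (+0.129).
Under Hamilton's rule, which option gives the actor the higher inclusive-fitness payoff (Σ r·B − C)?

Option 2

Option 1: r to a full niece or nephew = 0.25.
Option 1: r to a great-grandoffspring = 0.125.
Option 1: Σ r·B − C = (1·0.25·0.0659 + 2·0.125·0.432) − 0.52 = -0.395525.
Option 2: r to a full sibling = 0.5.
Option 2: r to an offspring = 0.5.
Option 2: Σ r·B − C = (4·0.5·0.367 + 1·0.5·0.129) − 0.079 = 0.7195.
Option 2 has the higher net inclusive-fitness payoff.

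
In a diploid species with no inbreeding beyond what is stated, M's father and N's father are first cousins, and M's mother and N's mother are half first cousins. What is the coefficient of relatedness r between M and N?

With two independent routes of shared ancestry, r is the sum of the two contributions.
M and N are related in two ways: second cousins through their fathers (r = 1/32) and half second cousins through their mothers (r = 1/64).
r = 1/32 + 1/64 = 3/64 = 0.046875.

0.046875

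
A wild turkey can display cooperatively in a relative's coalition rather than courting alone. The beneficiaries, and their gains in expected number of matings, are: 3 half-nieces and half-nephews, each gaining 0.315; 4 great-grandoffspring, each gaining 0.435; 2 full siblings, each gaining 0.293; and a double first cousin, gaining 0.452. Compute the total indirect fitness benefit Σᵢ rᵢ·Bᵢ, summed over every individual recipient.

0.741625

r to a half-niece or half-nephew = 0.125 (half-aunt/uncle↔niece/nephew: one path of length 3: r = (1/2)^3 = 1/8).
r to a great-grandoffspring = 0.125 (three parent–offspring links: r = (1/2)^3 = 1/8).
r to a full sibling = 0.5 (full sibs share both parents — two paths of length 2: r = 2·(1/2)^2 = 1/2).
r to a double first cousin = 1/4 (double first cousins share both grandparent pairs — four paths of length 4: r = 4·(1/2)^4 = 1/4).
Summing one r·B term per recipient: 3·0.125·0.315 + 4·0.125·0.435 + 2·0.5·0.293 + 1·0.25·0.452 = 0.741625.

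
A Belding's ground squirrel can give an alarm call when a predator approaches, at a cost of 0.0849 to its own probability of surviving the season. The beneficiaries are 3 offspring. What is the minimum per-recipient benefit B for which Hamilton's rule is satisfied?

r to an offspring = 1/2 (one parent–offspring link: r = (1/2)^1 = 1/2).
Hamilton's rule with n recipients of equal r: n·r·B > C, so B > C/(n·r) = 0.0849/(3·0.5) = 0.0566.

0.0566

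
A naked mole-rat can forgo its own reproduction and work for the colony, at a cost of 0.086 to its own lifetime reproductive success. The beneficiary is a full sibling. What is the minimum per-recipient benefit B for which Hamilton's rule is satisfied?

r to a full sibling = 0.5 (full sibs share both parents — two paths of length 2: r = 2·(1/2)^2 = 1/2).
Hamilton's rule with n recipients of equal r: n·r·B > C, so B > C/(n·r) = 0.086/(1·0.5) = 0.172.

0.172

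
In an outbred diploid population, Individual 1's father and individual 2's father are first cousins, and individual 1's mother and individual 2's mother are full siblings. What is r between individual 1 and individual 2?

0.15625

Relatedness sums over independent paths through distinct common ancestors.
Individual 1 and individual 2 are related in two ways: second cousins through their fathers (r = 1/32) and first cousins through their mothers (r = 1/8).
r = 1/32 + 1/8 = 0.15625.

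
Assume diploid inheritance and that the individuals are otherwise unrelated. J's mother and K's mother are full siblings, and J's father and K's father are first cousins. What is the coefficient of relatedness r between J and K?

0.15625

Relatedness sums over independent paths through distinct common ancestors.
J and K are related in two ways: first cousins through their mothers (r = 1/8) and second cousins through their fathers (r = 1/32).
r = 1/8 + 1/32 = 5/32 = 0.15625.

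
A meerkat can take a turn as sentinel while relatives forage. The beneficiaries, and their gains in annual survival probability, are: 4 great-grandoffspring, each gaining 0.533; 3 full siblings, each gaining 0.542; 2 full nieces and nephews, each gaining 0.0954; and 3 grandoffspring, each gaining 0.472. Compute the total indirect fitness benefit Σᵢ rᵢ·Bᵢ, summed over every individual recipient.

r to a great-grandoffspring = 0.125 (three parent–offspring links: r = (1/2)^3 = 1/8).
r to a full sibling = 1/2 (full sibs share both parents — two paths of length 2: r = 2·(1/2)^2 = 1/2).
r to a full niece or nephew = 0.25 (full aunt/uncle↔niece/nephew: two paths of length 3 through the shared grandparent pair: r = 2·(1/2)^3 = 1/4).
r to a grandoffspring = 0.25 (two parent–offspring links: r = (1/2)^2 = 1/4).
Summing one r·B term per recipient: 4·0.125·0.533 + 3·0.5·0.542 + 2·0.25·0.0954 + 3·0.25·0.472 = 1.4812.

1.4812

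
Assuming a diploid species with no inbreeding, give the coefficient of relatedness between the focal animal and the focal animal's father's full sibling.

0.25

Each parent–offspring link contributes a factor of 1/2, and independent paths through distinct common ancestors add.
Full aunt/uncle↔niece/nephew: two paths of length 3 through the shared grandparent pair: r = 2·(1/2)^3 = 1/4.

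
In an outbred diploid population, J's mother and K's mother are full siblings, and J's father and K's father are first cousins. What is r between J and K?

0.15625

Wright's path rule: contributions from independent ancestry routes add.
J and K are related in two ways: first cousins through their mothers (r = 1/8) and second cousins through their fathers (r = 1/32).
r = 1/8 + 1/32 = 5/32 = 0.15625.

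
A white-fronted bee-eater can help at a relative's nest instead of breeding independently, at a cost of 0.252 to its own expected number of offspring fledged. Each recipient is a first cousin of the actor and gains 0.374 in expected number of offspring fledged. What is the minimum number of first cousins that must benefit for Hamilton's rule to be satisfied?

6

r to a first cousin = 0.125 (first cousins share one grandparent pair — two paths of length 4: r = 2·(1/2)^4 = 1/8).
Hamilton's rule: n·r·B > C  ⇒  n > C/(r·B) = 0.252/(0.125·0.374) = 5.39.
The smallest integer exceeding 5.39 is 6.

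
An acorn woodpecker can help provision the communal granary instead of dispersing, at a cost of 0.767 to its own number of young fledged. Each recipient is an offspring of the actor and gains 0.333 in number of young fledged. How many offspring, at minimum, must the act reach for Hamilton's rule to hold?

5

r to an offspring = 0.5 (one parent–offspring link: r = (1/2)^1 = 1/2).
Hamilton's rule: n·r·B > C  ⇒  n > C/(r·B) = 0.767/(0.5·0.333) = 4.607.
The smallest integer exceeding 4.607 is 5.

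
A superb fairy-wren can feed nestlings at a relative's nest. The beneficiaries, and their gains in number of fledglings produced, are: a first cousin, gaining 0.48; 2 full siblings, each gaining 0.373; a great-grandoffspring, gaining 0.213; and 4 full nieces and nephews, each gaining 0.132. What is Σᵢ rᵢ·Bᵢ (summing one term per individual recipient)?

r to a first cousin = 0.125 (first cousins share one grandparent pair — two paths of length 4: r = 2·(1/2)^4 = 1/8).
r to a full sibling = 0.5 (full sibs share both parents — two paths of length 2: r = 2·(1/2)^2 = 1/2).
r to a great-grandoffspring = 0.125 (three parent–offspring links: r = (1/2)^3 = 1/8).
r to a full niece or nephew = 0.25 (full aunt/uncle↔niece/nephew: two paths of length 3 through the shared grandparent pair: r = 2·(1/2)^3 = 1/4).
Summing one r·B term per recipient: 1·0.125·0.48 + 2·0.5·0.373 + 1·0.125·0.213 + 4·0.25·0.132 = 0.591625.

0.591625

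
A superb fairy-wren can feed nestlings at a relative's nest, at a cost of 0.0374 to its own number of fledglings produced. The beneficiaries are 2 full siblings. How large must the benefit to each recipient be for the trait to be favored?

r to a full sibling = 1/2 (full sibs share both parents — two paths of length 2: r = 2·(1/2)^2 = 1/2).
Hamilton's rule with n recipients of equal r: n·r·B > C, so B > C/(n·r) = 0.0374/(2·0.5) = 0.0374.

0.0374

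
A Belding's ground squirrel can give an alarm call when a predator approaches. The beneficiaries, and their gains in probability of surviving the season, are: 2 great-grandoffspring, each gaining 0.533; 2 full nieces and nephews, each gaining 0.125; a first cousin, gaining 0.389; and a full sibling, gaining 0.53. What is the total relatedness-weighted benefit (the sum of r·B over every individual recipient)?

0.509375

r to a great-grandoffspring = 0.125 (three parent–offspring links: r = (1/2)^3 = 1/8).
r to a full niece or nephew = 1/4 (full aunt/uncle↔niece/nephew: two paths of length 3 through the shared grandparent pair: r = 2·(1/2)^3 = 1/4).
r to a first cousin = 1/8 (first cousins share one grandparent pair — two paths of length 4: r = 2·(1/2)^4 = 1/8).
r to a full sibling = 0.5 (full sibs share both parents — two paths of length 2: r = 2·(1/2)^2 = 1/2).
Summing one r·B term per recipient: 2·0.125·0.533 + 2·0.25·0.125 + 1·0.125·0.389 + 1·0.5·0.53 = 0.509375.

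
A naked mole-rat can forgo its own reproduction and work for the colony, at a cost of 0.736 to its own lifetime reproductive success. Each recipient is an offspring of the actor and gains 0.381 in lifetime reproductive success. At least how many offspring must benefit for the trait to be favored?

4

r to an offspring = 1/2 (one parent–offspring link: r = (1/2)^1 = 1/2).
Hamilton's rule: n·r·B > C  ⇒  n > C/(r·B) = 0.736/(0.5·0.381) = 3.864.
The smallest integer exceeding 3.864 is 4.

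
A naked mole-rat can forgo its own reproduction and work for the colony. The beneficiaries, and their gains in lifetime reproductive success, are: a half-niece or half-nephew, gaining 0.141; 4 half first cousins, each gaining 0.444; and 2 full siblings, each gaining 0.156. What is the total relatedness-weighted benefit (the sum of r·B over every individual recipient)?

r to a half-niece or half-nephew = 0.125 (half-aunt/uncle↔niece/nephew: one path of length 3: r = (1/2)^3 = 1/8).
r to a half first cousin = 1/16 (half first cousins share one grandparent — one path of length 4: r = (1/2)^4 = 1/16).
r to a full sibling = 1/2 (full sibs share both parents — two paths of length 2: r = 2·(1/2)^2 = 1/2).
Summing one r·B term per recipient: 1·0.125·0.141 + 4·0.0625·0.444 + 2·0.5·0.156 = 0.284625.

0.284625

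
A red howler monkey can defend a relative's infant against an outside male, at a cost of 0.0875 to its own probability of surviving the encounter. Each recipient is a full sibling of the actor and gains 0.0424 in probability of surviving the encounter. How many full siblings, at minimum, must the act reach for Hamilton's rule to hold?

r to a full sibling = 1/2 (full sibs share both parents — two paths of length 2: r = 2·(1/2)^2 = 1/2).
Hamilton's rule: n·r·B > C  ⇒  n > C/(r·B) = 0.0875/(0.5·0.0424) = 4.127.
The smallest integer exceeding 4.127 is 5.

5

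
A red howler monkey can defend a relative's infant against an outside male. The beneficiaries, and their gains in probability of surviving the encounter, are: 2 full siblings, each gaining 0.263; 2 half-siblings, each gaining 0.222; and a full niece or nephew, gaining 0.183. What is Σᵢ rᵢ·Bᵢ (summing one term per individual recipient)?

r to a full sibling = 1/2 (full sibs share both parents — two paths of length 2: r = 2·(1/2)^2 = 1/2).
r to a half-sibling = 0.25 (half-sibs share one parent — one path of length 2: r = (1/2)^2 = 1/4).
r to a full niece or nephew = 0.25 (full aunt/uncle↔niece/nephew: two paths of length 3 through the shared grandparent pair: r = 2·(1/2)^3 = 1/4).
Summing one r·B term per recipient: 2·0.5·0.263 + 2·0.25·0.222 + 1·0.25·0.183 = 0.41975.

0.41975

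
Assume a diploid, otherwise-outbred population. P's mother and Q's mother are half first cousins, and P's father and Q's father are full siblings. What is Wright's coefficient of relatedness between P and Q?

0.140625

With two independent routes of shared ancestry, r is the sum of the two contributions.
P and Q are related in two ways: half second cousins through their mothers (r = 1/64) and first cousins through their fathers (r = 1/8).
r = 1/64 + 1/8 = 0.140625.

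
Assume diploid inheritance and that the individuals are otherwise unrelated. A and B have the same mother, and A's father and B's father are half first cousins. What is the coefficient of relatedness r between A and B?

Independent pedigree routes through distinct common ancestors add.
A and B are related in two ways: half-sibs through their shared mother (r = 1/4) and half second cousins through their fathers (r = 1/64).
r = 1/4 + 1/64 = 0.265625.

0.265625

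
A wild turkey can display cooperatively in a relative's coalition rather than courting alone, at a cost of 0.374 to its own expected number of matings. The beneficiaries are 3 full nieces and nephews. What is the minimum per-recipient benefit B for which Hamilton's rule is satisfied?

0.4987

r to a full niece or nephew = 1/4 (full aunt/uncle↔niece/nephew: two paths of length 3 through the shared grandparent pair: r = 2·(1/2)^3 = 1/4).
Hamilton's rule with n recipients of equal r: n·r·B > C, so B > C/(n·r) = 0.374/(3·0.25) = 0.4987.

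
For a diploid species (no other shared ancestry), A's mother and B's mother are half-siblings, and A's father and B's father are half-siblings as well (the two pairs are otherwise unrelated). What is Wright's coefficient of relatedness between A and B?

0.125

Independent pedigree routes through distinct common ancestors add.
A and B are related in two ways: half first cousins through their mothers (r = 1/16) and half first cousins through their fathers (r = 1/16).
r = 1/16 + 1/16 = 0.125.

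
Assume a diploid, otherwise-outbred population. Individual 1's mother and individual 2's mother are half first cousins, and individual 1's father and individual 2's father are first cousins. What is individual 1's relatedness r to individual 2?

0.046875

Independent pedigree routes through distinct common ancestors add.
Individual 1 and individual 2 are related in two ways: half second cousins through their mothers (r = 1/64) and second cousins through their fathers (r = 1/32).
r = 1/64 + 1/32 = 3/64 = 0.046875.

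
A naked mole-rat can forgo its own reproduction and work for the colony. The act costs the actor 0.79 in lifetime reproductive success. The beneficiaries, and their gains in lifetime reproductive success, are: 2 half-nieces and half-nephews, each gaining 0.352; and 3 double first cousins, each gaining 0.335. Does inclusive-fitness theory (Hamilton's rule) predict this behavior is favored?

Hamilton's rule: the trait is favored when the sum of r·B over every recipient exceeds the actor's cost C.
r to a half-niece or half-nephew = 0.125 (half-aunt/uncle↔niece/nephew: one path of length 3: r = (1/2)^3 = 1/8).
r to a double first cousin = 0.25 (double first cousins share both grandparent pairs — four paths of length 4: r = 4·(1/2)^4 = 1/4).
Summing one r·B term per recipient: 2·0.125·0.352 + 3·0.25·0.335 = 0.33925.
0.33925 < 0.79: the indirect benefit is less than the cost.

No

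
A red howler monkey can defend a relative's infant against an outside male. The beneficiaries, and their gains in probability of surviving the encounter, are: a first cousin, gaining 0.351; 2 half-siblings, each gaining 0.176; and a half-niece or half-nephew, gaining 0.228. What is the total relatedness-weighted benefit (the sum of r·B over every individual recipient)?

r to a first cousin = 1/8 (first cousins share one grandparent pair — two paths of length 4: r = 2·(1/2)^4 = 1/8).
r to a half-sibling = 1/4 (half-sibs share one parent — one path of length 2: r = (1/2)^2 = 1/4).
r to a half-niece or half-nephew = 0.125 (half-aunt/uncle↔niece/nephew: one path of length 3: r = (1/2)^3 = 1/8).
Summing one r·B term per recipient: 1·0.125·0.351 + 2·0.25·0.176 + 1·0.125·0.228 = 0.160375.

0.160375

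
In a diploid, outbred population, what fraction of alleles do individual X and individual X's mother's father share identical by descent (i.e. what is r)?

0.25

Each parent–offspring link contributes a factor of 1/2, and independent paths through distinct common ancestors add.
Two parent–offspring links: r = (1/2)^2 = 1/4.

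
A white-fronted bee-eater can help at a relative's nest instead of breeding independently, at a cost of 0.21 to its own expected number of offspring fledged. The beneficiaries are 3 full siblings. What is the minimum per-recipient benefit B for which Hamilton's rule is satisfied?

0.14

r to a full sibling = 1/2 (full sibs share both parents — two paths of length 2: r = 2·(1/2)^2 = 1/2).
Hamilton's rule with n recipients of equal r: n·r·B > C, so B > C/(n·r) = 0.21/(3·0.5) = 0.14.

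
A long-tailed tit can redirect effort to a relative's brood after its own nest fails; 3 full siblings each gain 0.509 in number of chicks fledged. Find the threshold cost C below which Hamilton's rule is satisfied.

r to a full sibling = 1/2 (full sibs share both parents — two paths of length 2: r = 2·(1/2)^2 = 1/2).
Hamilton's rule: n·r·B > C, so the trait is favored while C < n·r·B = 3·0.5·0.509 = 0.7635.

0.7635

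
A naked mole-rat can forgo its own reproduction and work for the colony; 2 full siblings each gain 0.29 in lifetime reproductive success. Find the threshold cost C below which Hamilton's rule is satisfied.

r to a full sibling = 1/2 (full sibs share both parents — two paths of length 2: r = 2·(1/2)^2 = 1/2).
Hamilton's rule: n·r·B > C, so the trait is favored while C < n·r·B = 2·0.5·0.29 = 0.29.

0.29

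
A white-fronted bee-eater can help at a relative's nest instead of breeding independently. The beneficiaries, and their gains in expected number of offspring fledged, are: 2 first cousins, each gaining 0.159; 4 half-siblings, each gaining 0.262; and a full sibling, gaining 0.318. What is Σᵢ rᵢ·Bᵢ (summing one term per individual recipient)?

0.46075

r to a first cousin = 0.125 (first cousins share one grandparent pair — two paths of length 4: r = 2·(1/2)^4 = 1/8).
r to a half-sibling = 1/4 (half-sibs share one parent — one path of length 2: r = (1/2)^2 = 1/4).
r to a full sibling = 0.5 (full sibs share both parents — two paths of length 2: r = 2·(1/2)^2 = 1/2).
Summing one r·B term per recipient: 2·0.125·0.159 + 4·0.25·0.262 + 1·0.5·0.318 = 0.46075.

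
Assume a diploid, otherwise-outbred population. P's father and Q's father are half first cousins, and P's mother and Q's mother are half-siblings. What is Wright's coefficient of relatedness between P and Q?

0.078125

With two independent routes of shared ancestry, r is the sum of the two contributions.
P and Q are related in two ways: half second cousins through their fathers (r = 1/64) and half first cousins through their mothers (r = 1/16).
r = 1/64 + 1/16 = 5/64 = 0.078125.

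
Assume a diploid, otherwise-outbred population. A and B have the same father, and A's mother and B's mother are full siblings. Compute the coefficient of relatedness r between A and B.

Wright's path rule: contributions from independent ancestry routes add.
A and B are related in two ways: half-sibs through their shared father (r = 1/4) and first cousins through their mothers (r = 1/8).
r = 1/4 + 1/8 = 3/8 = 0.375.

0.375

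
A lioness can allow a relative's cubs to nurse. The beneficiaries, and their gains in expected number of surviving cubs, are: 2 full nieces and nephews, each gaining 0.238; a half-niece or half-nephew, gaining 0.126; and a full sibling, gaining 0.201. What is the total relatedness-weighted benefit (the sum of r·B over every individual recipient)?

r to a full niece or nephew = 0.25 (full aunt/uncle↔niece/nephew: two paths of length 3 through the shared grandparent pair: r = 2·(1/2)^3 = 1/4).
r to a half-niece or half-nephew = 0.125 (half-aunt/uncle↔niece/nephew: one path of length 3: r = (1/2)^3 = 1/8).
r to a full sibling = 1/2 (full sibs share both parents — two paths of length 2: r = 2·(1/2)^2 = 1/2).
Summing one r·B term per recipient: 2·0.25·0.238 + 1·0.125·0.126 + 1·0.5·0.201 = 0.23525.

0.23525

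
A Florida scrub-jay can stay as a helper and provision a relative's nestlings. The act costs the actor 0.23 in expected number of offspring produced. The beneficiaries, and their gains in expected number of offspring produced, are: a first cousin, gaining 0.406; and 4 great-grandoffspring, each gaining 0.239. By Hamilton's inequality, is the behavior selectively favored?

No

Hamilton's rule: the trait is favored when the sum of r·B over every recipient exceeds the actor's cost C.
r to a first cousin = 0.125 (first cousins share one grandparent pair — two paths of length 4: r = 2·(1/2)^4 = 1/8).
r to a great-grandoffspring = 0.125 (three parent–offspring links: r = (1/2)^3 = 1/8).
Summing one r·B term per recipient: 1·0.125·0.406 + 4·0.125·0.239 = 0.17025.
0.17025 < 0.23: the indirect benefit is less than the cost.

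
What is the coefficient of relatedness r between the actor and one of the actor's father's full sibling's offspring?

0.125

Each parent–offspring link contributes a factor of 1/2, and independent paths through distinct common ancestors add.
First cousins share one grandparent pair — two paths of length 4: r = 2·(1/2)^4 = 1/8.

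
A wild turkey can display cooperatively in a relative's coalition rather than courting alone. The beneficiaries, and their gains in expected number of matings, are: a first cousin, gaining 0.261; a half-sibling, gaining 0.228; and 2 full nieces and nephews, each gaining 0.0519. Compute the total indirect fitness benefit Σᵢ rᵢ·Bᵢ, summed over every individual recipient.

0.115575

r to a first cousin = 1/8 (first cousins share one grandparent pair — two paths of length 4: r = 2·(1/2)^4 = 1/8).
r to a half-sibling = 1/4 (half-sibs share one parent — one path of length 2: r = (1/2)^2 = 1/4).
r to a full niece or nephew = 1/4 (full aunt/uncle↔niece/nephew: two paths of length 3 through the shared grandparent pair: r = 2·(1/2)^3 = 1/4).
Summing one r·B term per recipient: 1·0.125·0.261 + 1·0.25·0.228 + 2·0.25·0.0519 = 0.115575.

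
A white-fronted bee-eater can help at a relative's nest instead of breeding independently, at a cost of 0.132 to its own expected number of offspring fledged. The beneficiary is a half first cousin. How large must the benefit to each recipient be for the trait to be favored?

r to a half first cousin = 0.0625 (half first cousins share one grandparent — one path of length 4: r = (1/2)^4 = 1/16).
Hamilton's rule with n recipients of equal r: n·r·B > C, so B > C/(n·r) = 0.132/(1·0.0625) = 2.112.

2.112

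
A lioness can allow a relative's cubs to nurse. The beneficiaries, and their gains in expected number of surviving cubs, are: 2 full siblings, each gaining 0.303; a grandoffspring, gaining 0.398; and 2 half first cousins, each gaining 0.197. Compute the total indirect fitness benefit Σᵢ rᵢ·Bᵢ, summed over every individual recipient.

r to a full sibling = 1/2 (full sibs share both parents — two paths of length 2: r = 2·(1/2)^2 = 1/2).
r to a grandoffspring = 0.25 (two parent–offspring links: r = (1/2)^2 = 1/4).
r to a half first cousin = 0.0625 (half first cousins share one grandparent — one path of length 4: r = (1/2)^4 = 1/16).
Summing one r·B term per recipient: 2·0.5·0.303 + 1·0.25·0.398 + 2·0.0625·0.197 = 0.427125.

0.427125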